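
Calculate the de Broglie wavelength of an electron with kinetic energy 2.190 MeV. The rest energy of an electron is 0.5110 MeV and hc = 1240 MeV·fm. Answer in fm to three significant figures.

λ = 468 fm

Total energy E = KE + m₀c² = 2.190 + 0.5110 = 2.7010 MeV.
(pc)² = E² − (m₀c²)² = (2.7010)² − (0.5110)² = 7.034 MeV², so pc = 2.652 MeV.
λ = hc/(pc) = 1240 MeV·fm / 2.652 MeV = 468 fm.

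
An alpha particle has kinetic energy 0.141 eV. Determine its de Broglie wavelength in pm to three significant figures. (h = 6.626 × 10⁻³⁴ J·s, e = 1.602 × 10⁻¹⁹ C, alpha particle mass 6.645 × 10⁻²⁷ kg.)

KE = 0.141 eV = 2.259 × 10⁻²⁰ J.
p = √(2mKE) = √(2 × 6.645 × 10⁻²⁷ × 2.259 × 10⁻²⁰) = 1.733 × 10⁻²³ kg·m/s.
λ = h/p = 6.626 × 10⁻³⁴ / 1.733 × 10⁻²³ = 3.82 × 10⁻¹¹ m = 38.2 pm.

λ = 38.2 pm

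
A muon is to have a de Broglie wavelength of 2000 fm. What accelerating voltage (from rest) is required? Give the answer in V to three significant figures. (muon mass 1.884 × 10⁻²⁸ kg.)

V = 1820 V

p = h/λ = 6.626 × 10⁻³⁴ / 2.000 × 10⁻¹² = 3.313 × 10⁻²² kg·m/s.
KE = p²/(2m) = 2.913 × 10⁻¹⁶ J.
V = KE/e = 2.913 × 10⁻¹⁶ / (1.602 × 10⁻¹⁹) = 1820 V.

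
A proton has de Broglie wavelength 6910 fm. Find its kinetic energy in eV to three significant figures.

p = h/λ = 6.626 × 10⁻³⁴ / 6.910 × 10⁻¹² = 9.589 × 10⁻²³ kg·m/s.
KE = p²/(2m) = (9.589 × 10⁻²³)² / (2 × 1.673 × 10⁻²⁷) = 2.748 × 10⁻¹⁸ J = 17.2 eV.

KE = 17.2 eV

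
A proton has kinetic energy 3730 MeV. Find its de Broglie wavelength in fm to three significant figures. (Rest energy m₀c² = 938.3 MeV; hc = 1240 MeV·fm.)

λ = 0.271 fm

Total energy E = KE + m₀c² = 3730 + 938.3 = 4668.3 MeV.
(pc)² = E² − (m₀c²)² = (4668.3)² − (938.3)² = 2.091 × 10⁷ MeV², so pc = 4573 MeV.
λ = hc/(pc) = 1240 MeV·fm / 4573 MeV = 0.271 fm.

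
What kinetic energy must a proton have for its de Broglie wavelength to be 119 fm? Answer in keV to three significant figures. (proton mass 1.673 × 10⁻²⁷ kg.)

p = h/λ = 6.626 × 10⁻³⁴ / 1.190 × 10⁻¹³ = 5.568 × 10⁻²¹ kg·m/s.
KE = p²/(2m) = (5.568 × 10⁻²¹)² / (2 × 1.673 × 10⁻²⁷) = 9.266 × 10⁻¹⁵ J = 57.8 keV.

KE = 57.8 keV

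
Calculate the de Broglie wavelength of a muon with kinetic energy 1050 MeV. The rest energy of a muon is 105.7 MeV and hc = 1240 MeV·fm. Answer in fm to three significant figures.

Total energy E = KE + m₀c² = 1050 + 105.7 = 1155.7 MeV.
(pc)² = E² − (m₀c²)² = (1155.7)² − (105.7)² = 1.324 × 10⁶ MeV², so pc = 1151 MeV.
λ = hc/(pc) = 1240 MeV·fm / 1151 MeV = 1.08 fm.

λ = 1.08 fm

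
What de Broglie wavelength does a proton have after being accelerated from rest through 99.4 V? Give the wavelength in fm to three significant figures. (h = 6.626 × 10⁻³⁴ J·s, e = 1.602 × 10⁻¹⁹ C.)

KE = eV = 1.602 × 10⁻¹⁹ × 99.40 = 1.592 × 10⁻¹⁷ J.
p = √(2mKE) = √(2 × 1.673 × 10⁻²⁷ × 1.592 × 10⁻¹⁷) = 2.308 × 10⁻²² kg·m/s.
λ = h/p = 6.626 × 10⁻³⁴ / 2.308 × 10⁻²² = 2.87 × 10⁻¹² m = 2870 fm.

λ = 2870 fm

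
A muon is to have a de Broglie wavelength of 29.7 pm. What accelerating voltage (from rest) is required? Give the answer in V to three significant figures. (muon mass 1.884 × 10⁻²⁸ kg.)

V = 8.25 V

p = h/λ = 6.626 × 10⁻³⁴ / 2.970 × 10⁻¹¹ = 2.231 × 10⁻²³ kg·m/s.
KE = p²/(2m) = 1.321 × 10⁻¹⁸ J.
V = KE/e = 1.321 × 10⁻¹⁸ / (1.602 × 10⁻¹⁹) = 8.25 V.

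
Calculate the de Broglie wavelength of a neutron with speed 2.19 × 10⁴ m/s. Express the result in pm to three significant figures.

λ = 18.1 pm

p = mv = 1.675 × 10⁻²⁷ × 2.19 × 10⁴ = 3.668 × 10⁻²³ kg·m/s.
λ = h/p = 6.626 × 10⁻³⁴ / 3.668 × 10⁻²³ = 1.81 × 10⁻¹¹ m = 18.1 pm.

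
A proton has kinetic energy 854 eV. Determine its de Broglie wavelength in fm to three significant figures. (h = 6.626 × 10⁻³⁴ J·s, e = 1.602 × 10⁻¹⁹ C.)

KE = 854 eV = 1.368 × 10⁻¹⁶ J.
p = √(2mKE) = √(2 × 1.673 × 10⁻²⁷ × 1.368 × 10⁻¹⁶) = 6.766 × 10⁻²² kg·m/s.
λ = h/p = 6.626 × 10⁻³⁴ / 6.766 × 10⁻²² = 9.79 × 10⁻¹³ m = 979 fm.

λ = 979 fm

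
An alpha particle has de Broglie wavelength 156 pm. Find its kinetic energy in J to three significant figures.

p = h/λ = 6.626 × 10⁻³⁴ / 1.560 × 10⁻¹⁰ = 4.247 × 10⁻²⁴ kg·m/s.
KE = p²/(2m) = (4.247 × 10⁻²⁴)² / (2 × 6.645 × 10⁻²⁷) = 1.357 × 10⁻²¹ J = 1.36 × 10⁻²¹ J.

KE = 1.36 × 10⁻²¹ J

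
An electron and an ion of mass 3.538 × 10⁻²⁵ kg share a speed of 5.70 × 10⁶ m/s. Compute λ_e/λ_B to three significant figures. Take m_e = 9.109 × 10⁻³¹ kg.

At fixed v, p = mv so λ = h/(mv) ∝ 1/m.
λ_e/λ_B = m_B/m_e = 3.538 × 10⁻²⁵/9.109 × 10⁻³¹ = 3.88 × 10⁵.

λ_e/λ_B = 3.88 × 10⁵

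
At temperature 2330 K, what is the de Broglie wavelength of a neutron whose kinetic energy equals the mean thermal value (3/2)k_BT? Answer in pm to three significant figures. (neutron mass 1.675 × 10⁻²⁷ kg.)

KE = (3/2)k_BT = 1.5 × 1.381 × 10⁻²³ × 2330 = 4.827 × 10⁻²⁰ J.
p = √(2mKE) = √(2 × 1.675 × 10⁻²⁷ × 4.827 × 10⁻²⁰) = 1.272 × 10⁻²³ kg·m/s.
λ = h/p = 5.21 × 10⁻¹¹ m = 52.1 pm.

λ = 52.1 pm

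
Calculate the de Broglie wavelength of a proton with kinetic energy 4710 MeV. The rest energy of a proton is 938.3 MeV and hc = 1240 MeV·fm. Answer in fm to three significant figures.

λ = 0.223 fm

Total energy E = KE + m₀c² = 4710 + 938.3 = 5648.3 MeV.
(pc)² = E² − (m₀c²)² = (5648.3)² − (938.3)² = 3.102 × 10⁷ MeV², so pc = 5570 MeV.
λ = hc/(pc) = 1240 MeV·fm / 5570 MeV = 0.223 fm.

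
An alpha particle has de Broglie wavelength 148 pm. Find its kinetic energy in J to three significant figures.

KE = 1.51 × 10⁻²¹ J

p = h/λ = 6.626 × 10⁻³⁴ / 1.480 × 10⁻¹⁰ = 4.477 × 10⁻²⁴ kg·m/s.
KE = p²/(2m) = (4.477 × 10⁻²⁴)² / (2 × 6.645 × 10⁻²⁷) = 1.508 × 10⁻²¹ J = 1.51 × 10⁻²¹ J.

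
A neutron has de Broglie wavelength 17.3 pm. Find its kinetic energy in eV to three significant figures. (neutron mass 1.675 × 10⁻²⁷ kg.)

p = h/λ = 6.626 × 10⁻³⁴ / 1.730 × 10⁻¹¹ = 3.830 × 10⁻²³ kg·m/s.
KE = p²/(2m) = (3.830 × 10⁻²³)² / (2 × 1.675 × 10⁻²⁷) = 4.379 × 10⁻¹⁹ J = 2.73 eV.

KE = 2.73 eV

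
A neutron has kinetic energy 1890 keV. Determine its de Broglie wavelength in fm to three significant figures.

λ = 20.8 fm

KE = 1890 keV = 3.028 × 10⁻¹³ J.
p = √(2mKE) = √(2 × 1.675 × 10⁻²⁷ × 3.028 × 10⁻¹³) = 3.185 × 10⁻²⁰ kg·m/s.
λ = h/p = 6.626 × 10⁻³⁴ / 3.185 × 10⁻²⁰ = 2.08 × 10⁻¹⁴ m = 20.8 fm.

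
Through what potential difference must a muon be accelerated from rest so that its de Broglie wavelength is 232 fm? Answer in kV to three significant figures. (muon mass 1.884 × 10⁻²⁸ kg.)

p = h/λ = 6.626 × 10⁻³⁴ / 2.320 × 10⁻¹³ = 2.856 × 10⁻²¹ kg·m/s.
KE = p²/(2m) = 2.165 × 10⁻¹⁴ J.
V = KE/e = 2.165 × 10⁻¹⁴ / (1.602 × 10⁻¹⁹) = 135 kV.

V = 135 kV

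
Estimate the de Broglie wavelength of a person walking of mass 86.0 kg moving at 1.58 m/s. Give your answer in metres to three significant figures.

λ = 4.88 × 10⁻³⁶ m

p = mv = 86.0 × 1.58 = 1.359 × 10² kg·m/s.
λ = h/p = 6.626 × 10⁻³⁴ / 1.359 × 10² = 4.88 × 10⁻³⁶ m.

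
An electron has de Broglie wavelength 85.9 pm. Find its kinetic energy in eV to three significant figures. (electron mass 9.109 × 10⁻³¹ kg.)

p = h/λ = 6.626 × 10⁻³⁴ / 8.590 × 10⁻¹¹ = 7.714 × 10⁻²⁴ kg·m/s.
KE = p²/(2m) = (7.714 × 10⁻²⁴)² / (2 × 9.109 × 10⁻³¹) = 3.266 × 10⁻¹⁷ J = 204 eV.

KE = 204 eV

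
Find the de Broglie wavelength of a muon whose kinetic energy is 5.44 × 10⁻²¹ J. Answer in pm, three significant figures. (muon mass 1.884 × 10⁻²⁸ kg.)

p = √(2mKE) = √(2 × 1.884 × 10⁻²⁸ × 5.440 × 10⁻²¹) = 1.432 × 10⁻²⁴ kg·m/s.
λ = h/p = 6.626 × 10⁻³⁴ / 1.432 × 10⁻²⁴ = 4.63 × 10⁻¹⁰ m = 463 pm.

λ = 463 pm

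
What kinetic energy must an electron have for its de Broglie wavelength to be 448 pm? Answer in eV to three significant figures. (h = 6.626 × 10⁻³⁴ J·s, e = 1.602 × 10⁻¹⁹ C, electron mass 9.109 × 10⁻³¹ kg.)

KE = 7.50 eV

p = h/λ = 6.626 × 10⁻³⁴ / 4.480 × 10⁻¹⁰ = 1.479 × 10⁻²⁴ kg·m/s.
KE = p²/(2m) = (1.479 × 10⁻²⁴)² / (2 × 9.109 × 10⁻³¹) = 1.201 × 10⁻¹⁸ J = 7.50 eV.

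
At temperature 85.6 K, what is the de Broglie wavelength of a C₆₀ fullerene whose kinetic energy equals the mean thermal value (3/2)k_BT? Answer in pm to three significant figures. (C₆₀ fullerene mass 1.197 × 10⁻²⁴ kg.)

KE = (3/2)k_BT = 1.5 × 1.381 × 10⁻²³ × 85.6 = 1.773 × 10⁻²¹ J.
p = √(2mKE) = √(2 × 1.197 × 10⁻²⁴ × 1.773 × 10⁻²¹) = 6.515 × 10⁻²³ kg·m/s.
λ = h/p = 1.02 × 10⁻¹¹ m = 10.2 pm.

λ = 10.2 pm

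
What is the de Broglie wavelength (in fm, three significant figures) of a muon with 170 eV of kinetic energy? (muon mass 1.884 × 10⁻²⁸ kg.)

KE = 170 eV = 2.723 × 10⁻¹⁷ J.
p = √(2mKE) = √(2 × 1.884 × 10⁻²⁸ × 2.723 × 10⁻¹⁷) = 1.013 × 10⁻²² kg·m/s.
λ = h/p = 6.626 × 10⁻³⁴ / 1.013 × 10⁻²² = 6.54 × 10⁻¹² m = 6540 fm.

λ = 6540 fm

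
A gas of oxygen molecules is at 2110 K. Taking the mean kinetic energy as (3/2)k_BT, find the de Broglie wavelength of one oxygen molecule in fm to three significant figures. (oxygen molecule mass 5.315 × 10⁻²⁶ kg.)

λ = 9720 fm

KE = (3/2)k_BT = 1.5 × 1.381 × 10⁻²³ × 2110 = 4.371 × 10⁻²⁰ J.
p = √(2mKE) = √(2 × 5.315 × 10⁻²⁶ × 4.371 × 10⁻²⁰) = 6.816 × 10⁻²³ kg·m/s.
λ = h/p = 9.72 × 10⁻¹² m = 9720 fm.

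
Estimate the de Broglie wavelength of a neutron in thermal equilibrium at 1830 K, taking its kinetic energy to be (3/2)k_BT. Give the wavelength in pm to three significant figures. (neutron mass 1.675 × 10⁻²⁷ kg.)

KE = (3/2)k_BT = 1.5 × 1.381 × 10⁻²³ × 1830 = 3.791 × 10⁻²⁰ J.
p = √(2mKE) = √(2 × 1.675 × 10⁻²⁷ × 3.791 × 10⁻²⁰) = 1.127 × 10⁻²³ kg·m/s.
λ = h/p = 5.88 × 10⁻¹¹ m = 58.8 pm.

λ = 58.8 pm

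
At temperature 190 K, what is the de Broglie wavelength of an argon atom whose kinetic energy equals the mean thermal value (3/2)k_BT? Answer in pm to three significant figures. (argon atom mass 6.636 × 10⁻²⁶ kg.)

KE = (3/2)k_BT = 1.5 × 1.381 × 10⁻²³ × 190 = 3.936 × 10⁻²¹ J.
p = √(2mKE) = √(2 × 6.636 × 10⁻²⁶ × 3.936 × 10⁻²¹) = 2.286 × 10⁻²³ kg·m/s.
λ = h/p = 2.90 × 10⁻¹¹ m = 29.0 pm.

λ = 29.0 pm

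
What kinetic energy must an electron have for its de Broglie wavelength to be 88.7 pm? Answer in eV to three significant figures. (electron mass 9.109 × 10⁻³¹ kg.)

KE = 191 eV

p = h/λ = 6.626 × 10⁻³⁴ / 8.870 × 10⁻¹¹ = 7.470 × 10⁻²⁴ kg·m/s.
KE = p²/(2m) = (7.470 × 10⁻²⁴)² / (2 × 9.109 × 10⁻³¹) = 3.063 × 10⁻¹⁷ J = 191 eV.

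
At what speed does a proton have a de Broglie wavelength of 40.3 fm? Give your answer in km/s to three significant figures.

p = h/λ = 6.626 × 10⁻³⁴ / 4.030 × 10⁻¹⁴ = 1.644 × 10⁻²⁰ kg·m/s.
v = p/m = 1.644 × 10⁻²⁰ / 1.673 × 10⁻²⁷ = 9.83 × 10⁶ m/s = 9830 km/s.

v = 9830 km/s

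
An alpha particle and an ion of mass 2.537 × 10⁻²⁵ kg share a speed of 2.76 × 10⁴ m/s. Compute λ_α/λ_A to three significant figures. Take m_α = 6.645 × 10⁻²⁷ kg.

λ_α/λ_A = 38.2

At fixed v, p = mv so λ = h/(mv) ∝ 1/m.
λ_α/λ_A = m_A/m_α = 2.537 × 10⁻²⁵/6.645 × 10⁻²⁷ = 38.2.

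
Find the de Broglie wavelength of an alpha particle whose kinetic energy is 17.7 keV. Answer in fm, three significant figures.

λ = 108 fm

KE = 17.7 keV = 2.836 × 10⁻¹⁵ J.
p = √(2mKE) = √(2 × 6.645 × 10⁻²⁷ × 2.836 × 10⁻¹⁵) = 6.139 × 10⁻²¹ kg·m/s.
λ = h/p = 6.626 × 10⁻³⁴ / 6.139 × 10⁻²¹ = 1.08 × 10⁻¹³ m = 108 fm.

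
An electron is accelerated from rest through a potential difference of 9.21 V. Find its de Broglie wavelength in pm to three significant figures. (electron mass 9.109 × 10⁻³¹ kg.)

KE = eV = 1.602 × 10⁻¹⁹ × 9.210 = 1.475 × 10⁻¹⁸ J.
p = √(2mKE) = √(2 × 9.109 × 10⁻³¹ × 1.475 × 10⁻¹⁸) = 1.639 × 10⁻²⁴ kg·m/s.
λ = h/p = 6.626 × 10⁻³⁴ / 1.639 × 10⁻²⁴ = 4.04 × 10⁻¹⁰ m = 404 pm.

λ = 404 pm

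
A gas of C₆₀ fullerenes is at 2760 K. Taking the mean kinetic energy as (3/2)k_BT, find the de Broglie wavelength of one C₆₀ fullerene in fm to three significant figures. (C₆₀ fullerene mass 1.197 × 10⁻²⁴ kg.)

λ = 1790 fm

KE = (3/2)k_BT = 1.5 × 1.381 × 10⁻²³ × 2760 = 5.717 × 10⁻²⁰ J.
p = √(2mKE) = √(2 × 1.197 × 10⁻²⁴ × 5.717 × 10⁻²⁰) = 3.700 × 10⁻²² kg·m/s.
λ = h/p = 1.79 × 10⁻¹² m = 1790 fm.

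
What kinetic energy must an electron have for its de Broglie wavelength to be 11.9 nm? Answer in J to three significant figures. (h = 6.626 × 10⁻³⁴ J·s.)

KE = 1.70 × 10⁻²¹ J

p = h/λ = 6.626 × 10⁻³⁴ / 1.190 × 10⁻⁸ = 5.568 × 10⁻²⁶ kg·m/s.
KE = p²/(2m) = (5.568 × 10⁻²⁶)² / (2 × 9.109 × 10⁻³¹) = 1.702 × 10⁻²¹ J = 1.70 × 10⁻²¹ J.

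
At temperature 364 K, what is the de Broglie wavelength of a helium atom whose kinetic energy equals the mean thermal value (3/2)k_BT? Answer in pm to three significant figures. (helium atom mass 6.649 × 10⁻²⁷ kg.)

λ = 66.2 pm

KE = (3/2)k_BT = 1.5 × 1.381 × 10⁻²³ × 364 = 7.540 × 10⁻²¹ J.
p = √(2mKE) = √(2 × 6.649 × 10⁻²⁷ × 7.540 × 10⁻²¹) = 1.001 × 10⁻²³ kg·m/s.
λ = h/p = 6.62 × 10⁻¹¹ m = 66.2 pm.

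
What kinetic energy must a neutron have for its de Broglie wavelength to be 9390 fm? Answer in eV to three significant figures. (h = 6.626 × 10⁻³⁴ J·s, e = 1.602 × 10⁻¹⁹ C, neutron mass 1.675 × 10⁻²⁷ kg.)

KE = 9.28 eV

p = h/λ = 6.626 × 10⁻³⁴ / 9.390 × 10⁻¹² = 7.056 × 10⁻²³ kg·m/s.
KE = p²/(2m) = (7.056 × 10⁻²³)² / (2 × 1.675 × 10⁻²⁷) = 1.486 × 10⁻¹⁸ J = 9.28 eV.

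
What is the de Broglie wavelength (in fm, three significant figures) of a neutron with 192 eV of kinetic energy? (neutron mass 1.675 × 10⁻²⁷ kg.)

λ = 2060 fm

KE = 192 eV = 3.076 × 10⁻¹⁷ J.
p = √(2mKE) = √(2 × 1.675 × 10⁻²⁷ × 3.076 × 10⁻¹⁷) = 3.210 × 10⁻²² kg·m/s.
λ = h/p = 6.626 × 10⁻³⁴ / 3.210 × 10⁻²² = 2.06 × 10⁻¹² m = 2060 fm.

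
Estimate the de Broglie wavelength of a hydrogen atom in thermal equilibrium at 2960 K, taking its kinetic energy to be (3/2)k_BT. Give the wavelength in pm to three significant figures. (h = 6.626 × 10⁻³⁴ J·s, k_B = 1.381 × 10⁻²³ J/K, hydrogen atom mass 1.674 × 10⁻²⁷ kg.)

λ = 46.2 pm

KE = (3/2)k_BT = 1.5 × 1.381 × 10⁻²³ × 2960 = 6.132 × 10⁻²⁰ J.
p = √(2mKE) = √(2 × 1.674 × 10⁻²⁷ × 6.132 × 10⁻²⁰) = 1.433 × 10⁻²³ kg·m/s.
λ = h/p = 4.62 × 10⁻¹¹ m = 46.2 pm.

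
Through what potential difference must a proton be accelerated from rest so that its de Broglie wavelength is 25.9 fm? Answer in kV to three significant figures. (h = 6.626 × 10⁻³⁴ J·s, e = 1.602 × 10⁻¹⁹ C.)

p = h/λ = 6.626 × 10⁻³⁴ / 2.590 × 10⁻¹⁴ = 2.558 × 10⁻²⁰ kg·m/s.
KE = p²/(2m) = 1.956 × 10⁻¹³ J.
V = KE/e = 1.956 × 10⁻¹³ / (1.602 × 10⁻¹⁹) = 1220 kV.

V = 1220 kV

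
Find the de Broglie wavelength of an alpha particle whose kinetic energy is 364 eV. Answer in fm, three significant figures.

λ = 753 fm

KE = 364 eV = 5.831 × 10⁻¹⁷ J.
p = √(2mKE) = √(2 × 6.645 × 10⁻²⁷ × 5.831 × 10⁻¹⁷) = 8.803 × 10⁻²² kg·m/s.
λ = h/p = 6.626 × 10⁻³⁴ / 8.803 × 10⁻²² = 7.53 × 10⁻¹³ m = 753 fm.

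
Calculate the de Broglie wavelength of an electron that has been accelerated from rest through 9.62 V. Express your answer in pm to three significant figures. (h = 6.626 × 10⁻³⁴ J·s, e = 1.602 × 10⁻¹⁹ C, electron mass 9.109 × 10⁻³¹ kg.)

λ = 395 pm

KE = eV = 1.602 × 10⁻¹⁹ × 9.620 = 1.541 × 10⁻¹⁸ J.
p = √(2mKE) = √(2 × 9.109 × 10⁻³¹ × 1.541 × 10⁻¹⁸) = 1.676 × 10⁻²⁴ kg·m/s.
λ = h/p = 6.626 × 10⁻³⁴ / 1.676 × 10⁻²⁴ = 3.95 × 10⁻¹⁰ m = 395 pm.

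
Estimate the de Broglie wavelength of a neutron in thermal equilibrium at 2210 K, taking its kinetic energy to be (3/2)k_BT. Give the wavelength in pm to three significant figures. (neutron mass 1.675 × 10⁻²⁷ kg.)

λ = 53.5 pm

KE = (3/2)k_BT = 1.5 × 1.381 × 10⁻²³ × 2210 = 4.578 × 10⁻²⁰ J.
p = √(2mKE) = √(2 × 1.675 × 10⁻²⁷ × 4.578 × 10⁻²⁰) = 1.238 × 10⁻²³ kg·m/s.
λ = h/p = 5.35 × 10⁻¹¹ m = 53.5 pm.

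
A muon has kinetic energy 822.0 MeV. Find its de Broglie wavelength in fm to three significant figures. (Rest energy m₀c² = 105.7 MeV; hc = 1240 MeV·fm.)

Total energy E = KE + m₀c² = 822.0 + 105.7 = 927.7 MeV.
(pc)² = E² − (m₀c²)² = (927.7)² − (105.7)² = 8.495 × 10⁵ MeV², so pc = 921.7 MeV.
λ = hc/(pc) = 1240 MeV·fm / 921.7 MeV = 1.35 fm.

λ = 1.35 fm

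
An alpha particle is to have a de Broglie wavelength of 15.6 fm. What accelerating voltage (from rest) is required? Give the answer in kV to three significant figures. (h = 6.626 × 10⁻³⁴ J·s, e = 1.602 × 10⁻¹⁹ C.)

V = 424 kV

p = h/λ = 6.626 × 10⁻³⁴ / 1.560 × 10⁻¹⁴ = 4.247 × 10⁻²⁰ kg·m/s.
KE = p²/(2m) = 1.357 × 10⁻¹³ J.
V = KE/2e = 1.357 × 10⁻¹³ / (2 × 1.602 × 10⁻¹⁹) = 424 kV.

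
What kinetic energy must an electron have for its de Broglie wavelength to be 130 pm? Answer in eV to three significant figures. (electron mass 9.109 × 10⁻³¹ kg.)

KE = 89.0 eV

p = h/λ = 6.626 × 10⁻³⁴ / 1.300 × 10⁻¹⁰ = 5.097 × 10⁻²⁴ kg·m/s.
KE = p²/(2m) = (5.097 × 10⁻²⁴)² / (2 × 9.109 × 10⁻³¹) = 1.426 × 10⁻¹⁷ J = 89.0 eV.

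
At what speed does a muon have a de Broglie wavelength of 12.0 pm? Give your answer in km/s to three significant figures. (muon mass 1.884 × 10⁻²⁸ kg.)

v = 293 km/s

p = h/λ = 6.626 × 10⁻³⁴ / 1.200 × 10⁻¹¹ = 5.522 × 10⁻²³ kg·m/s.
v = p/m = 5.522 × 10⁻²³ / 1.884 × 10⁻²⁸ = 2.93 × 10⁵ m/s = 293 km/s.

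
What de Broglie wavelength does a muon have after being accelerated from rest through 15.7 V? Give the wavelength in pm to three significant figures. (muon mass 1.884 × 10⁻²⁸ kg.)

KE = eV = 1.602 × 10⁻¹⁹ × 15.70 = 2.515 × 10⁻¹⁸ J.
p = √(2mKE) = √(2 × 1.884 × 10⁻²⁸ × 2.515 × 10⁻¹⁸) = 3.078 × 10⁻²³ kg·m/s.
λ = h/p = 6.626 × 10⁻³⁴ / 3.078 × 10⁻²³ = 2.15 × 10⁻¹¹ m = 21.5 pm.

λ = 21.5 pm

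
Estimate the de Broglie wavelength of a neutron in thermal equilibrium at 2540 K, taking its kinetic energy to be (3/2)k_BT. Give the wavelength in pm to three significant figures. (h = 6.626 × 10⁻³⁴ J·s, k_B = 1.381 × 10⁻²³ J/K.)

λ = 49.9 pm

KE = (3/2)k_BT = 1.5 × 1.381 × 10⁻²³ × 2540 = 5.262 × 10⁻²⁰ J.
p = √(2mKE) = √(2 × 1.675 × 10⁻²⁷ × 5.262 × 10⁻²⁰) = 1.328 × 10⁻²³ kg·m/s.
λ = h/p = 4.99 × 10⁻¹¹ m = 49.9 pm.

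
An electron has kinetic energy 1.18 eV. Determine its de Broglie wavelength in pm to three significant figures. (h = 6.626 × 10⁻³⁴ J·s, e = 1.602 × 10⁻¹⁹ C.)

λ = 1130 pm

KE = 1.18 eV = 1.890 × 10⁻¹⁹ J.
p = √(2mKE) = √(2 × 9.109 × 10⁻³¹ × 1.890 × 10⁻¹⁹) = 5.868 × 10⁻²⁵ kg·m/s.
λ = h/p = 6.626 × 10⁻³⁴ / 5.868 × 10⁻²⁵ = 1.13 × 10⁻⁹ m = 1130 pm.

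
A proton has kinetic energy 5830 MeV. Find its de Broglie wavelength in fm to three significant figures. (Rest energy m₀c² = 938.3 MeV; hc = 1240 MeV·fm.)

Total energy E = KE + m₀c² = 5830 + 938.3 = 6768.3 MeV.
(pc)² = E² − (m₀c²)² = (6768.3)² − (938.3)² = 4.493 × 10⁷ MeV², so pc = 6703 MeV.
λ = hc/(pc) = 1240 MeV·fm / 6703 MeV = 0.185 fm.

λ = 0.185 fm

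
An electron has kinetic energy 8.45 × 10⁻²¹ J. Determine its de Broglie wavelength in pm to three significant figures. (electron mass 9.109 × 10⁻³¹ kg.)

λ = 5340 pm

p = √(2mKE) = √(2 × 9.109 × 10⁻³¹ × 8.450 × 10⁻²¹) = 1.241 × 10⁻²⁵ kg·m/s.
λ = h/p = 6.626 × 10⁻³⁴ / 1.241 × 10⁻²⁵ = 5.34 × 10⁻⁹ m = 5340 pm.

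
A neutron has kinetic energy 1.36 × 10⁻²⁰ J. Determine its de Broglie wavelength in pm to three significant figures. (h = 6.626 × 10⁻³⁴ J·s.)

λ = 98.2 pm

p = √(2mKE) = √(2 × 1.675 × 10⁻²⁷ × 1.360 × 10⁻²⁰) = 6.750 × 10⁻²⁴ kg·m/s.
λ = h/p = 6.626 × 10⁻³⁴ / 6.750 × 10⁻²⁴ = 9.82 × 10⁻¹¹ m = 98.2 pm.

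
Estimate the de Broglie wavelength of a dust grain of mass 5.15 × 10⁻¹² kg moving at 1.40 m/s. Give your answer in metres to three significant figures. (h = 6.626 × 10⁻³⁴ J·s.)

λ = 9.19 × 10⁻²³ m

p = mv = 5.15 × 10⁻¹² × 1.40 = 7.210 × 10⁻¹² kg·m/s.
λ = h/p = 6.626 × 10⁻³⁴ / 7.210 × 10⁻¹² = 9.19 × 10⁻²³ m.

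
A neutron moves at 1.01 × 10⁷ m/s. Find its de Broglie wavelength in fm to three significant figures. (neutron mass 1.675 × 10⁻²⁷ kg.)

λ = 39.2 fm

p = mv = 1.675 × 10⁻²⁷ × 1.01 × 10⁷ = 1.692 × 10⁻²⁰ kg·m/s.
λ = h/p = 6.626 × 10⁻³⁴ / 1.692 × 10⁻²⁰ = 3.92 × 10⁻¹⁴ m = 39.2 fm.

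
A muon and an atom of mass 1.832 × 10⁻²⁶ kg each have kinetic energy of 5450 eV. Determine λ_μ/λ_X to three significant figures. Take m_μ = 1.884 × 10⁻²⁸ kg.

At fixed KE, p = √(2mKE) so λ = h/p ∝ 1/√m.
λ_μ/λ_X = √(m_X/m_μ) = √(1.832 × 10⁻²⁶/1.884 × 10⁻²⁸) = √(97.24) = 9.86.

λ_μ/λ_X = 9.86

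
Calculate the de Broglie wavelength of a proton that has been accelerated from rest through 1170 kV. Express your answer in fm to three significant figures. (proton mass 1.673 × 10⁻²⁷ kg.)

KE = eV = 1.602 × 10⁻¹⁹ × 1.170 × 10⁶ = 1.874 × 10⁻¹³ J.
p = √(2mKE) = √(2 × 1.673 × 10⁻²⁷ × 1.874 × 10⁻¹³) = 2.504 × 10⁻²⁰ kg·m/s.
λ = h/p = 6.626 × 10⁻³⁴ / 2.504 × 10⁻²⁰ = 2.65 × 10⁻¹⁴ m = 26.5 fm.

λ = 26.5 fm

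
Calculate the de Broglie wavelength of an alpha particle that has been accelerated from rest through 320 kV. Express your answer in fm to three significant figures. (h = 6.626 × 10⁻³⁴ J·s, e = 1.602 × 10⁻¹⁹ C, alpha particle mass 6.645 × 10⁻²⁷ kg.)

KE = 2eV = 2 × 1.602 × 10⁻¹⁹ × 3.200 × 10⁵ = 1.025 × 10⁻¹³ J.
p = √(2mKE) = √(2 × 6.645 × 10⁻²⁷ × 1.025 × 10⁻¹³) = 3.691 × 10⁻²⁰ kg·m/s.
λ = h/p = 6.626 × 10⁻³⁴ / 3.691 × 10⁻²⁰ = 1.80 × 10⁻¹⁴ m = 18.0 fm.

λ = 18.0 fm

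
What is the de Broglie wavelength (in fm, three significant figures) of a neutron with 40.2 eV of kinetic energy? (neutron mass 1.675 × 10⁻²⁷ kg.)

λ = 4510 fm

KE = 40.2 eV = 6.440 × 10⁻¹⁸ J.
p = √(2mKE) = √(2 × 1.675 × 10⁻²⁷ × 6.440 × 10⁻¹⁸) = 1.469 × 10⁻²² kg·m/s.
λ = h/p = 6.626 × 10⁻³⁴ / 1.469 × 10⁻²² = 4.51 × 10⁻¹² m = 4510 fm.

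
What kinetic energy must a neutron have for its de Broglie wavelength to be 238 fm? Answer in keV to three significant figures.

KE = 14.4 keV

p = h/λ = 6.626 × 10⁻³⁴ / 2.380 × 10⁻¹³ = 2.784 × 10⁻²¹ kg·m/s.
KE = p²/(2m) = (2.784 × 10⁻²¹)² / (2 × 1.675 × 10⁻²⁷) = 2.314 × 10⁻¹⁵ J = 14.4 keV.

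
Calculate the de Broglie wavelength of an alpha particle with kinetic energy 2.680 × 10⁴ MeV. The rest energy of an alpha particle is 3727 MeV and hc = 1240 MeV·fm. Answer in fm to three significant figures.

λ = 0.0409 fm

Total energy E = KE + m₀c² = 2.680 × 10⁴ + 3727 = 30527 MeV.
(pc)² = E² − (m₀c²)² = (30527)² − (3727)² = 9.180 × 10⁸ MeV², so pc = 3.030 × 10⁴ MeV.
λ = hc/(pc) = 1240 MeV·fm / 3.030 × 10⁴ MeV = 0.0409 fm.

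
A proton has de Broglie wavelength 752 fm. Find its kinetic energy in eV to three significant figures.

p = h/λ = 6.626 × 10⁻³⁴ / 7.520 × 10⁻¹³ = 8.811 × 10⁻²² kg·m/s.
KE = p²/(2m) = (8.811 × 10⁻²²)² / (2 × 1.673 × 10⁻²⁷) = 2.320 × 10⁻¹⁶ J = 1450 eV.

KE = 1450 eV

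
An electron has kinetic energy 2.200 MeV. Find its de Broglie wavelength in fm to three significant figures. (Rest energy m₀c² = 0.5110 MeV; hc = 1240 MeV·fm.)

λ = 466 fm

Total energy E = KE + m₀c² = 2.200 + 0.5110 = 2.7110 MeV.
(pc)² = E² − (m₀c²)² = (2.7110)² − (0.5110)² = 7.088 MeV², so pc = 2.662 MeV.
λ = hc/(pc) = 1240 MeV·fm / 2.662 MeV = 466 fm.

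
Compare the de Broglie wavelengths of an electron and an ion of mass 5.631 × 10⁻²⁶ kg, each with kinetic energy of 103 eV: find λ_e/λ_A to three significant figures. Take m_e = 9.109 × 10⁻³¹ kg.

At fixed KE, p = √(2mKE) so λ = h/p ∝ 1/√m.
λ_e/λ_A = √(m_A/m_e) = √(5.631 × 10⁻²⁶/9.109 × 10⁻³¹) = √(6.182 × 10⁴) = 249.

λ_e/λ_A = 249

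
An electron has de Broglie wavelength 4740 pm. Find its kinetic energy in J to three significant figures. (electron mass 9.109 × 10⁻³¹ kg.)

p = h/λ = 6.626 × 10⁻³⁴ / 4.740 × 10⁻⁹ = 1.398 × 10⁻²⁵ kg·m/s.
KE = p²/(2m) = (1.398 × 10⁻²⁵)² / (2 × 9.109 × 10⁻³¹) = 1.073 × 10⁻²⁰ J = 1.07 × 10⁻²⁰ J.

KE = 1.07 × 10⁻²⁰ J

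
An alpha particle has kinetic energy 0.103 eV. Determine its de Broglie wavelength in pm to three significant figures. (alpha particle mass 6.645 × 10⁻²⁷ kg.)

λ = 44.7 pm

KE = 0.103 eV = 1.650 × 10⁻²⁰ J.
p = √(2mKE) = √(2 × 6.645 × 10⁻²⁷ × 1.650 × 10⁻²⁰) = 1.481 × 10⁻²³ kg·m/s.
λ = h/p = 6.626 × 10⁻³⁴ / 1.481 × 10⁻²³ = 4.47 × 10⁻¹¹ m = 44.7 pm.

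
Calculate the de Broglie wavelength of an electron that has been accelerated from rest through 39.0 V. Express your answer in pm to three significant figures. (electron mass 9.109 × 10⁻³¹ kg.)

KE = eV = 1.602 × 10⁻¹⁹ × 39.00 = 6.248 × 10⁻¹⁸ J.
p = √(2mKE) = √(2 × 9.109 × 10⁻³¹ × 6.248 × 10⁻¹⁸) = 3.374 × 10⁻²⁴ kg·m/s.
λ = h/p = 6.626 × 10⁻³⁴ / 3.374 × 10⁻²⁴ = 1.96 × 10⁻¹⁰ m = 196 pm.

λ = 196 pm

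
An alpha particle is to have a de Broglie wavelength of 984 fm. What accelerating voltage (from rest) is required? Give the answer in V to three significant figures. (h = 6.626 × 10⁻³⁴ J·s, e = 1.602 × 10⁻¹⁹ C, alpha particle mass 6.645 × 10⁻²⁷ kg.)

p = h/λ = 6.626 × 10⁻³⁴ / 9.840 × 10⁻¹³ = 6.734 × 10⁻²² kg·m/s.
KE = p²/(2m) = 3.412 × 10⁻¹⁷ J.
V = KE/2e = 3.412 × 10⁻¹⁷ / (2 × 1.602 × 10⁻¹⁹) = 106 V.

V = 106 V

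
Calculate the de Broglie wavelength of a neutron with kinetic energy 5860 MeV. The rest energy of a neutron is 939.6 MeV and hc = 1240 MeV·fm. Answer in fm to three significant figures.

λ = 0.184 fm

Total energy E = KE + m₀c² = 5860 + 939.6 = 6799.6 MeV.
(pc)² = E² − (m₀c²)² = (6799.6)² − (939.6)² = 4.535 × 10⁷ MeV², so pc = 6734 MeV.
λ = hc/(pc) = 1240 MeV·fm / 6734 MeV = 0.184 fm.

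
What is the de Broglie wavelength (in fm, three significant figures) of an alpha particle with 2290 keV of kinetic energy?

λ = 9.49 fm

KE = 2290 keV = 3.669 × 10⁻¹³ J.
p = √(2mKE) = √(2 × 6.645 × 10⁻²⁷ × 3.669 × 10⁻¹³) = 6.983 × 10⁻²⁰ kg·m/s.
λ = h/p = 6.626 × 10⁻³⁴ / 6.983 × 10⁻²⁰ = 9.49 × 10⁻¹⁵ m = 9.49 fm.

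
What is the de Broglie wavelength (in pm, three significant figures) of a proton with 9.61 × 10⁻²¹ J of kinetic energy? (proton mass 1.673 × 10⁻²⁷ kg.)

p = √(2mKE) = √(2 × 1.673 × 10⁻²⁷ × 9.610 × 10⁻²¹) = 5.671 × 10⁻²⁴ kg·m/s.
λ = h/p = 6.626 × 10⁻³⁴ / 5.671 × 10⁻²⁴ = 1.17 × 10⁻¹⁰ m = 117 pm.

λ = 117 pm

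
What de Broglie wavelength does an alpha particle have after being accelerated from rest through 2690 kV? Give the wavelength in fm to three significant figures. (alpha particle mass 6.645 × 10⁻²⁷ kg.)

λ = 6.19 fm

KE = 2eV = 2 × 1.602 × 10⁻¹⁹ × 2.690 × 10⁶ = 8.619 × 10⁻¹³ J.
p = √(2mKE) = √(2 × 6.645 × 10⁻²⁷ × 8.619 × 10⁻¹³) = 1.070 × 10⁻¹⁹ kg·m/s.
λ = h/p = 6.626 × 10⁻³⁴ / 1.070 × 10⁻¹⁹ = 6.19 × 10⁻¹⁵ m = 6.19 fm.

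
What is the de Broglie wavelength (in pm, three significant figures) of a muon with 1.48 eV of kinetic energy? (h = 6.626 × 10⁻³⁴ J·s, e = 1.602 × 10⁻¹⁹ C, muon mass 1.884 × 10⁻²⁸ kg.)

λ = 70.1 pm

KE = 1.48 eV = 2.371 × 10⁻¹⁹ J.
p = √(2mKE) = √(2 × 1.884 × 10⁻²⁸ × 2.371 × 10⁻¹⁹) = 9.452 × 10⁻²⁴ kg·m/s.
λ = h/p = 6.626 × 10⁻³⁴ / 9.452 × 10⁻²⁴ = 7.01 × 10⁻¹¹ m = 70.1 pm.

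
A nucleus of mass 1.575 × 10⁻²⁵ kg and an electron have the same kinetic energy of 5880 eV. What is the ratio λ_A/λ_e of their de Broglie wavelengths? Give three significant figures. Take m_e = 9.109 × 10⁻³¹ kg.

At fixed KE, p = √(2mKE) so λ = h/p ∝ 1/√m.
λ_A/λ_e = √(m_e/m_A) = √(9.109 × 10⁻³¹/1.575 × 10⁻²⁵) = √(5.783 × 10⁻⁶) = 2.40 × 10⁻³.

λ_A/λ_e = 2.40 × 10⁻³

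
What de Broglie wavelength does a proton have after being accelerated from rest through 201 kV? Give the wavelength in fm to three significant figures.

λ = 63.8 fm

KE = eV = 1.602 × 10⁻¹⁹ × 2.010 × 10⁵ = 3.220 × 10⁻¹⁴ J.
p = √(2mKE) = √(2 × 1.673 × 10⁻²⁷ × 3.220 × 10⁻¹⁴) = 1.038 × 10⁻²⁰ kg·m/s.
λ = h/p = 6.626 × 10⁻³⁴ / 1.038 × 10⁻²⁰ = 6.38 × 10⁻¹⁴ m = 63.8 fm.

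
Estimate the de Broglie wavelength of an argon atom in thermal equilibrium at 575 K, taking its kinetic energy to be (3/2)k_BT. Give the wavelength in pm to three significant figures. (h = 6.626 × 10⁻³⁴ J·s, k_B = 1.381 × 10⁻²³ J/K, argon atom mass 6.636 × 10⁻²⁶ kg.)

λ = 16.7 pm

KE = (3/2)k_BT = 1.5 × 1.381 × 10⁻²³ × 575 = 1.191 × 10⁻²⁰ J.
p = √(2mKE) = √(2 × 6.636 × 10⁻²⁶ × 1.191 × 10⁻²⁰) = 3.976 × 10⁻²³ kg·m/s.
λ = h/p = 1.67 × 10⁻¹¹ m = 16.7 pm.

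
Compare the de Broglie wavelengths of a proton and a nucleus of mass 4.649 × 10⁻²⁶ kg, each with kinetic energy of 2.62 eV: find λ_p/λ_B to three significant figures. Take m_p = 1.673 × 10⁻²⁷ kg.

At fixed KE, p = √(2mKE) so λ = h/p ∝ 1/√m.
λ_p/λ_B = √(m_B/m_p) = √(4.649 × 10⁻²⁶/1.673 × 10⁻²⁷) = √(27.79) = 5.27.

λ_p/λ_B = 5.27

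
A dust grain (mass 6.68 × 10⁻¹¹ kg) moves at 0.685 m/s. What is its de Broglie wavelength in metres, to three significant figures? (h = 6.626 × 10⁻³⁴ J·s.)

p = mv = 6.68 × 10⁻¹¹ × 0.685 = 4.576 × 10⁻¹¹ kg·m/s.
λ = h/p = 6.626 × 10⁻³⁴ / 4.576 × 10⁻¹¹ = 1.45 × 10⁻²³ m.

λ = 1.45 × 10⁻²³ m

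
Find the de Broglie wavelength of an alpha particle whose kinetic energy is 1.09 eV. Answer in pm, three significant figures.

KE = 1.09 eV = 1.746 × 10⁻¹⁹ J.
p = √(2mKE) = √(2 × 6.645 × 10⁻²⁷ × 1.746 × 10⁻¹⁹) = 4.817 × 10⁻²³ kg·m/s.
λ = h/p = 6.626 × 10⁻³⁴ / 4.817 × 10⁻²³ = 1.38 × 10⁻¹¹ m = 13.8 pm.

λ = 13.8 pm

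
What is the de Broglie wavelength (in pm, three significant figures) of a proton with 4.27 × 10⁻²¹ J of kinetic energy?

λ = 175 pm

p = √(2mKE) = √(2 × 1.673 × 10⁻²⁷ × 4.270 × 10⁻²¹) = 3.780 × 10⁻²⁴ kg·m/s.
λ = h/p = 6.626 × 10⁻³⁴ / 3.780 × 10⁻²⁴ = 1.75 × 10⁻¹⁰ m = 175 pm.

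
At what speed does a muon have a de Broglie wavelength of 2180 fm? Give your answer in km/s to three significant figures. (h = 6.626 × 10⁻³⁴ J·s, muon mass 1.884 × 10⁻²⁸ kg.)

p = h/λ = 6.626 × 10⁻³⁴ / 2.180 × 10⁻¹² = 3.039 × 10⁻²² kg·m/s.
v = p/m = 3.039 × 10⁻²² / 1.884 × 10⁻²⁸ = 1.61 × 10⁶ m/s = 1610 km/s.

v = 1610 km/s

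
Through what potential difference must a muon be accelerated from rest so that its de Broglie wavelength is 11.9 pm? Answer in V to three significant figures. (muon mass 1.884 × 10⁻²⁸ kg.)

V = 51.4 V

p = h/λ = 6.626 × 10⁻³⁴ / 1.190 × 10⁻¹¹ = 5.568 × 10⁻²³ kg·m/s.
KE = p²/(2m) = 8.228 × 10⁻¹⁸ J.
V = KE/e = 8.228 × 10⁻¹⁸ / (1.602 × 10⁻¹⁹) = 51.4 V.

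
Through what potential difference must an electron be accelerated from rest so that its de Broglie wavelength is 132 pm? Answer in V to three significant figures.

V = 86.3 V

p = h/λ = 6.626 × 10⁻³⁴ / 1.320 × 10⁻¹⁰ = 5.020 × 10⁻²⁴ kg·m/s.
KE = p²/(2m) = 1.383 × 10⁻¹⁷ J.
V = KE/e = 1.383 × 10⁻¹⁷ / (1.602 × 10⁻¹⁹) = 86.3 V.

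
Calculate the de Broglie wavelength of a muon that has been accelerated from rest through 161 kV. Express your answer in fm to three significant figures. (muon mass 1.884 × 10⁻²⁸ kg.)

λ = 213 fm

KE = eV = 1.602 × 10⁻¹⁹ × 1.610 × 10⁵ = 2.579 × 10⁻¹⁴ J.
p = √(2mKE) = √(2 × 1.884 × 10⁻²⁸ × 2.579 × 10⁻¹⁴) = 3.117 × 10⁻²¹ kg·m/s.
λ = h/p = 6.626 × 10⁻³⁴ / 3.117 × 10⁻²¹ = 2.13 × 10⁻¹³ m = 213 fm.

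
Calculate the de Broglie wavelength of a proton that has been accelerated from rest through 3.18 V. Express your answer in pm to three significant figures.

λ = 16.0 pm

KE = eV = 1.602 × 10⁻¹⁹ × 3.180 = 5.094 × 10⁻¹⁹ J.
p = √(2mKE) = √(2 × 1.673 × 10⁻²⁷ × 5.094 × 10⁻¹⁹) = 4.129 × 10⁻²³ kg·m/s.
λ = h/p = 6.626 × 10⁻³⁴ / 4.129 × 10⁻²³ = 1.60 × 10⁻¹¹ m = 16.0 pm.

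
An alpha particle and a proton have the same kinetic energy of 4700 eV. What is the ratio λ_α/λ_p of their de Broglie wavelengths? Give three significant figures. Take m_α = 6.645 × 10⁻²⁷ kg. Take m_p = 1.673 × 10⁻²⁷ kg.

λ_α/λ_p = 0.502

At fixed KE, p = √(2mKE) so λ = h/p ∝ 1/√m.
λ_α/λ_p = √(m_p/m_α) = √(1.673 × 10⁻²⁷/6.645 × 10⁻²⁷) = √(0.2518) = 0.502.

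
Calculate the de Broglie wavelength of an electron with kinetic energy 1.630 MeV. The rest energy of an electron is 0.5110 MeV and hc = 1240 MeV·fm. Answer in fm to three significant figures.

λ = 596 fm

Total energy E = KE + m₀c² = 1.630 + 0.5110 = 2.1410 MeV.
(pc)² = E² − (m₀c²)² = (2.1410)² − (0.5110)² = 4.323 MeV², so pc = 2.079 MeV.
λ = hc/(pc) = 1240 MeV·fm / 2.079 MeV = 596 fm.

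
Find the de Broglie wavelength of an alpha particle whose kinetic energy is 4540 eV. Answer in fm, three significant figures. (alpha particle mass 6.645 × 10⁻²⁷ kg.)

λ = 213 fm

KE = 4540 eV = 7.273 × 10⁻¹⁶ J.
p = √(2mKE) = √(2 × 6.645 × 10⁻²⁷ × 7.273 × 10⁻¹⁶) = 3.109 × 10⁻²¹ kg·m/s.
λ = h/p = 6.626 × 10⁻³⁴ / 3.109 × 10⁻²¹ = 2.13 × 10⁻¹³ m = 213 fm.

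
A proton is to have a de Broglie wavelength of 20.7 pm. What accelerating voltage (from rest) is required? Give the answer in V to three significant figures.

p = h/λ = 6.626 × 10⁻³⁴ / 2.070 × 10⁻¹¹ = 3.201 × 10⁻²³ kg·m/s.
KE = p²/(2m) = 3.062 × 10⁻¹⁹ J.
V = KE/e = 3.062 × 10⁻¹⁹ / (1.602 × 10⁻¹⁹) = 1.91 V.

V = 1.91 V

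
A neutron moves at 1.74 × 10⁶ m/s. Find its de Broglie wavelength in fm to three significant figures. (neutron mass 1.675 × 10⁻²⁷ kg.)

p = mv = 1.675 × 10⁻²⁷ × 1.74 × 10⁶ = 2.914 × 10⁻²¹ kg·m/s.
λ = h/p = 6.626 × 10⁻³⁴ / 2.914 × 10⁻²¹ = 2.27 × 10⁻¹³ m = 227 fm.

λ = 227 fm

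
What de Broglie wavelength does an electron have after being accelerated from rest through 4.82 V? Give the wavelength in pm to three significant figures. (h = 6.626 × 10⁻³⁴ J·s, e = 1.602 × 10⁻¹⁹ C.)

KE = eV = 1.602 × 10⁻¹⁹ × 4.820 = 7.722 × 10⁻¹⁹ J.
p = √(2mKE) = √(2 × 9.109 × 10⁻³¹ × 7.722 × 10⁻¹⁹) = 1.186 × 10⁻²⁴ kg·m/s.
λ = h/p = 6.626 × 10⁻³⁴ / 1.186 × 10⁻²⁴ = 5.59 × 10⁻¹⁰ m = 559 pm.

λ = 559 pm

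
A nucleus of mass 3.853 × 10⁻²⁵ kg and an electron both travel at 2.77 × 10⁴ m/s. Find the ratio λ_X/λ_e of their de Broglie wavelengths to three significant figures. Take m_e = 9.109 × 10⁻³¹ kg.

λ_X/λ_e = 2.36 × 10⁻⁶

At fixed v, p = mv so λ = h/(mv) ∝ 1/m.
λ_X/λ_e = m_e/m_X = 9.109 × 10⁻³¹/3.853 × 10⁻²⁵ = 2.36 × 10⁻⁶.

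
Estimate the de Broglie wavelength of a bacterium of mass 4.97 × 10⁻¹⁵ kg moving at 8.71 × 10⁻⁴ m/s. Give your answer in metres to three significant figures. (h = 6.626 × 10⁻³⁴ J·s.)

λ = 1.53 × 10⁻¹⁶ m

p = mv = 4.97 × 10⁻¹⁵ × 8.71 × 10⁻⁴ = 4.329 × 10⁻¹⁸ kg·m/s.
λ = h/p = 6.626 × 10⁻³⁴ / 4.329 × 10⁻¹⁸ = 1.53 × 10⁻¹⁶ m.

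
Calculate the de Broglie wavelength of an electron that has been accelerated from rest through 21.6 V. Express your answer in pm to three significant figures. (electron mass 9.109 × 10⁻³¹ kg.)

λ = 264 pm

KE = eV = 1.602 × 10⁻¹⁹ × 21.60 = 3.460 × 10⁻¹⁸ J.
p = √(2mKE) = √(2 × 9.109 × 10⁻³¹ × 3.460 × 10⁻¹⁸) = 2.511 × 10⁻²⁴ kg·m/s.
λ = h/p = 6.626 × 10⁻³⁴ / 2.511 × 10⁻²⁴ = 2.64 × 10⁻¹⁰ m = 264 pm.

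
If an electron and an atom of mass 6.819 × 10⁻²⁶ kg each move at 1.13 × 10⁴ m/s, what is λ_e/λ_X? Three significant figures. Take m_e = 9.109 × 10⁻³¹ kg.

At fixed v, p = mv so λ = h/(mv) ∝ 1/m.
λ_e/λ_X = m_X/m_e = 6.819 × 10⁻²⁶/9.109 × 10⁻³¹ = 7.49 × 10⁴.

λ_e/λ_X = 7.49 × 10⁴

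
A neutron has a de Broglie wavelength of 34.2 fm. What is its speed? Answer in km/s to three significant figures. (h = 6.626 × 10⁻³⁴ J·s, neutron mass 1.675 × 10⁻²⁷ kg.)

p = h/λ = 6.626 × 10⁻³⁴ / 3.420 × 10⁻¹⁴ = 1.937 × 10⁻²⁰ kg·m/s.
v = p/m = 1.937 × 10⁻²⁰ / 1.675 × 10⁻²⁷ = 1.16 × 10⁷ m/s = 1.16 × 10⁴ km/s.

v = 1.16 × 10⁴ km/s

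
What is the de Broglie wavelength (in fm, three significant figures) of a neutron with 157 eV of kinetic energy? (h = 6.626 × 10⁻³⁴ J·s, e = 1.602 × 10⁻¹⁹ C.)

λ = 2280 fm

KE = 157 eV = 2.515 × 10⁻¹⁷ J.
p = √(2mKE) = √(2 × 1.675 × 10⁻²⁷ × 2.515 × 10⁻¹⁷) = 2.903 × 10⁻²² kg·m/s.
λ = h/p = 6.626 × 10⁻³⁴ / 2.903 × 10⁻²² = 2.28 × 10⁻¹² m = 2280 fm.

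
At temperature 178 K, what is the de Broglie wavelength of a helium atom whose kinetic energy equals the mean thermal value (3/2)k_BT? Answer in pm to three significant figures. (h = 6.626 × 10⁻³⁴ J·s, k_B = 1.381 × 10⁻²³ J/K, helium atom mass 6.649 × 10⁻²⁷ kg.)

KE = (3/2)k_BT = 1.5 × 1.381 × 10⁻²³ × 178 = 3.687 × 10⁻²¹ J.
p = √(2mKE) = √(2 × 6.649 × 10⁻²⁷ × 3.687 × 10⁻²¹) = 7.002 × 10⁻²⁴ kg·m/s.
λ = h/p = 9.46 × 10⁻¹¹ m = 94.6 pm.

λ = 94.6 pm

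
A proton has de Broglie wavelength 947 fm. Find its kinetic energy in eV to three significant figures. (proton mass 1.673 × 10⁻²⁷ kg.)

p = h/λ = 6.626 × 10⁻³⁴ / 9.470 × 10⁻¹³ = 6.997 × 10⁻²² kg·m/s.
KE = p²/(2m) = (6.997 × 10⁻²²)² / (2 × 1.673 × 10⁻²⁷) = 1.463 × 10⁻¹⁶ J = 913 eV.

KE = 913 eV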